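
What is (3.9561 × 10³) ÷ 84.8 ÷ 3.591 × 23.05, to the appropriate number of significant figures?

(3.9561 × 10³) ÷ 84.8 ÷ 3.591 × 23.05 = 299.451803644…
Multiplication/division keeps the fewest significant figures: 3.9561 × 10³ → 5 s.f., 84.8 → 3 s.f., 3.591 → 4 s.f., 23.05 → 4 s.f.; limit is 3.
Rounded to 3 significant figures: 2.99 × 10².

2.99 × 10²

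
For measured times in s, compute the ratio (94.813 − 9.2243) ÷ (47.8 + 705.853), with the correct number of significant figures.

1.136 × 10^-1

94.813 − 9.2243 = 85.5887, limited to 3 d.p. → 5 s.f.; 47.8 + 705.853 = 753.653, limited to 1 d.p. → 4 s.f.
Carrying full precision, 85.5887 ÷ 753.653 = 0.113565128779…; keep min(5, 4) = 4 s.f.
Rounded to 4 significant figures: 1.136 × 10^-1.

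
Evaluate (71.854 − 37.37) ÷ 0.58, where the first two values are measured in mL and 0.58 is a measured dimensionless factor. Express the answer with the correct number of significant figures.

59 mL

71.854 mL − 37.37 mL = 34.484 mL; the difference is limited to 2 decimal places (4 s.f.).
Carrying full precision, 34.484 ÷ 0.58 = 59.4551724138… mL; 0.58 has 2 s.f., so the result keeps min(4, 2) = 2 s.f.
Rounded to 2 significant figures: 59 mL.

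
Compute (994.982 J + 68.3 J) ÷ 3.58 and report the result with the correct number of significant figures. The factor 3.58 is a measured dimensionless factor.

994.982 J + 68.3 J = 1063.282 J; the sum is limited to 1 decimal place (5 s.f.).
Carrying full precision, 1063.282 ÷ 3.58 = 297.006145251… J; 3.58 has 3 s.f., so the result keeps min(5, 3) = 3 s.f.
Rounded to 3 significant figures: 297 J.

297 J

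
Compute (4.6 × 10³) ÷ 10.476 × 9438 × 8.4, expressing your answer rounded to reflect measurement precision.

(4.6 × 10³) ÷ 10.476 × 9438 × 8.4 = 34811408.9347…
Multiplication/division keeps the fewest significant figures: 4.6 × 10³ → 2 s.f., 10.476 → 5 s.f., 9438 → 4 s.f., 8.4 → 2 s.f.; limit is 2.
Rounded to 2 significant figures: 3.5 × 10⁷.

3.5 × 10⁷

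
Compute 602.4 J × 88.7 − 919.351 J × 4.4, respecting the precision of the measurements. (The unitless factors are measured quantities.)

602.4 × 88.7 = 53432.88 → 5.34 × 10^4 J (3 s.f., last digit at the 10^2 place).
919.351 × 4.4 = 4045.1444 → 4.0 × 10^3 J (2 s.f., last digit at the 10^2 place).
Difference: 49387.7356 J; keep the coarser place, 10^2.
Result: 4.94 × 10^4 J.

4.94 × 10^4 J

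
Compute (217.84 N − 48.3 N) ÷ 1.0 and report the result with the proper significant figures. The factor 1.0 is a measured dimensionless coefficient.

1.7 × 10² N

217.84 N − 48.3 N = 169.54 N; the difference is limited to 1 decimal place (4 s.f.).
Carrying full precision, 169.54 ÷ 1.0 = 169.54 N; 1.0 has 2 s.f., so the result keeps min(4, 2) = 2 s.f.
Rounded to 2 significant figures: 1.7 × 10² N.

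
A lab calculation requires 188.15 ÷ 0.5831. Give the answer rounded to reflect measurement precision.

188.15 ÷ 0.5831 = 322.671925913…
Multiplication/division keeps the fewest significant figures: 188.15 → 5 s.f., 0.5831 → 4 s.f.; limit is 4.
Rounded to 4 significant figures: 3.227 × 10^2.

3.227 × 10^2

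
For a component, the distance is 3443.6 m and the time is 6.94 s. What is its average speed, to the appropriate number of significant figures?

average speed = 3443.6 m ÷ 6.94 s = 496.195965418… m/s.
3443.6 has 5 significant figures; 6.94 has 3.
Division/multiplication keeps the fewest: 3 significant figures.
Rounded: 4.96 × 10^2 m/s.

4.96 × 10^2 m/s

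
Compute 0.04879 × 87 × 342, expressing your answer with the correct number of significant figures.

0.04879 × 87 × 342 = 1451.69766
Multiplication/division keeps the fewest significant figures: 0.04879 → 4 s.f., 87 → 2 s.f., 342 → 3 s.f.; limit is 2.
Rounded to 2 significant figures: 1.5 × 10^3.

1.5 × 10^3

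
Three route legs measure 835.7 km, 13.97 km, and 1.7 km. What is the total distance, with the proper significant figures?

835.7 km + 13.97 km + 1.7 km = 851.37 km.
Addition/subtraction keeps the fewest decimal places: 835.7 → 1 decimal place, 13.97 → 2 decimal places, 1.7 → 1 decimal place; limit is 1.
Rounded to 1 decimal place: 851.4 km.

851.4 km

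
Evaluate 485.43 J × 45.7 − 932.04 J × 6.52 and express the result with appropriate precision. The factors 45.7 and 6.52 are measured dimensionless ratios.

485.43 × 45.7 = 22184.151 → 2.22 × 10⁴ J (3 s.f., last digit at the 10^2 place).
932.04 × 6.52 = 6076.9008 → 6.08 × 10³ J (3 s.f., last digit at the 10^1 place).
Difference: 16107.2502 J; keep the coarser place, 10^2.
Result: 1.61 × 10⁴ J.

1.61 × 10⁴ J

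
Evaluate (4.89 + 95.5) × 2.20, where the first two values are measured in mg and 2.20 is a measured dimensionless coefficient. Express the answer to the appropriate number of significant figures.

2.21 × 10^2 mg

4.89 mg + 95.5 mg = 100.39 mg; the sum is limited to 1 decimal place (4 s.f.).
Carrying full precision, 100.39 × 2.20 = 220.858 mg; 2.20 has 3 s.f., so the result keeps min(4, 3) = 3 s.f.
Rounded to 3 significant figures: 2.21 × 10^2 mg.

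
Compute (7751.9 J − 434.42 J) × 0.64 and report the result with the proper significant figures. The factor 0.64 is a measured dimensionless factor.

4.7 × 10^3 J

7751.9 J − 434.42 J = 7317.48 J; the difference is limited to 1 decimal place (5 s.f.).
Carrying full precision, 7317.48 × 0.64 = 4683.1872 J; 0.64 has 2 s.f., so the result keeps min(5, 2) = 2 s.f.
Rounded to 2 significant figures: 4.7 × 10^3 J.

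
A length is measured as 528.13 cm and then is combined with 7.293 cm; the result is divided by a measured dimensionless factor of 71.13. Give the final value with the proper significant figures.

528.13 cm + 7.293 cm = 535.423 cm; the sum is limited to 2 decimal places (5 s.f.).
Carrying full precision, 535.423 ÷ 71.13 = 7.52738647547… cm; 71.13 has 4 s.f., so the result keeps min(5, 4) = 4 s.f.
Rounded to 4 significant figures: 7.527 cm.

7.527 cm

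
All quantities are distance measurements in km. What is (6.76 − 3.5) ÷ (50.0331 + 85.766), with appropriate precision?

6.76 − 3.5 = 3.26, limited to 1 d.p. → 2 s.f.; 50.0331 + 85.766 = 135.7991, limited to 3 d.p. → 6 s.f.
Carrying full precision, 3.26 ÷ 135.7991 = 0.0240060501137…; keep min(2, 6) = 2 s.f.
Rounded to 2 significant figures: 0.024.

0.024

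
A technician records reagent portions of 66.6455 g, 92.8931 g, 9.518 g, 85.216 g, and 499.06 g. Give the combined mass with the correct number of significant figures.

66.6455 g + 92.8931 g + 9.518 g + 85.216 g + 499.06 g = 753.3326 g.
Addition/subtraction keeps the fewest decimal places: 66.6455 → 4 decimal places, 92.8931 → 4 decimal places, 9.518 → 3 decimal places, 85.216 → 3 decimal places, 499.06 → 2 decimal places; limit is 2.
Rounded to 2 decimal places: 753.33 g.

753.33 g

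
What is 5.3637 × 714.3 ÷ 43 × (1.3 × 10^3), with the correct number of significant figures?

1.2 × 10^5

5.3637 × 714.3 ÷ 43 × (1.3 × 10^3) = 115829.725186…
Multiplication/division keeps the fewest significant figures: 5.3637 → 5 s.f., 714.3 → 4 s.f., 43 → 2 s.f., 1.3 × 10^3 → 2 s.f.; limit is 2.
Rounded to 2 significant figures: 1.2 × 10^5.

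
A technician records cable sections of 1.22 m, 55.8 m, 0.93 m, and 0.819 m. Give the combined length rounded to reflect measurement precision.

58.8 m

1.22 m + 55.8 m + 0.93 m + 0.819 m = 58.769 m.
Addition/subtraction keeps the fewest decimal places: 1.22 → 2 decimal places, 55.8 → 1 decimal place, 0.93 → 2 decimal places, 0.819 → 3 decimal places; limit is 1.
Rounded to 1 decimal place: 58.8 m.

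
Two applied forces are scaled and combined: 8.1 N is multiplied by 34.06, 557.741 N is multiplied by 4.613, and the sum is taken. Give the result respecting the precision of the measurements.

2.85 × 10^3 N

8.1 × 34.06 = 275.886 → 2.8 × 10^2 N (2 s.f., last digit at the 10^1 place).
557.741 × 4.613 = 2572.859233 → 2573 N (4 s.f., last digit at the 10^0 place).
Sum: 2848.745233 N; keep the coarser place, 10^1.
Result: 2.85 × 10^3 N.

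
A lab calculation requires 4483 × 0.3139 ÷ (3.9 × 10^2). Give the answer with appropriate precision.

4483 × 0.3139 ÷ (3.9 × 10^2) = 3.60824025641…
Multiplication/division keeps the fewest significant figures: 4483 → 4 s.f., 0.3139 → 4 s.f., 3.9 × 10^2 → 2 s.f.; limit is 2.
Rounded to 2 significant figures: 3.6.

3.6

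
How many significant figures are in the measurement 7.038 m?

4

7.038: zeros between nonzero digits are significant.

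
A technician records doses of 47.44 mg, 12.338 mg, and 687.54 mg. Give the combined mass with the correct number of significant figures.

747.32 mg

47.44 mg + 12.338 mg + 687.54 mg = 747.318 mg.
Addition/subtraction keeps the fewest decimal places: 47.44 → 2 decimal places, 12.338 → 3 decimal places, 687.54 → 2 decimal places; limit is 2.
Rounded to 2 decimal places: 747.32 mg.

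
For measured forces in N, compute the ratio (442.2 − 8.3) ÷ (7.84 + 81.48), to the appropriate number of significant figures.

442.2 − 8.3 = 433.9, limited to 1 d.p. → 4 s.f.; 7.84 + 81.48 = 89.32, limited to 2 d.p. → 4 s.f.
Carrying full precision, 433.9 ÷ 89.32 = 4.85781459919…; keep min(4, 4) = 4 s.f.
Rounded to 4 significant figures: 4.858.

4.858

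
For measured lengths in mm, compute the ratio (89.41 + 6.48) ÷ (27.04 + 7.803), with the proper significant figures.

89.41 + 6.48 = 95.89, limited to 2 d.p. → 4 s.f.; 27.04 + 7.803 = 34.843, limited to 2 d.p. → 4 s.f.
Carrying full precision, 95.89 ÷ 34.843 = 2.75205923715…; keep min(4, 4) = 4 s.f.
Rounded to 4 significant figures: 2.752.

2.752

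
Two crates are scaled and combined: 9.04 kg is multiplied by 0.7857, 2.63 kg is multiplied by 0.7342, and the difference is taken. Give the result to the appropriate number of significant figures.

5.17 kg

9.04 × 0.7857 = 7.102728 → 7.10 kg (3 s.f., last digit at the 10^-2 place).
2.63 × 0.7342 = 1.930946 → 1.93 kg (3 s.f., last digit at the 10^-2 place).
Difference: 5.171782 kg; keep the coarser place, 10^-2.
Result: 5.17 kg.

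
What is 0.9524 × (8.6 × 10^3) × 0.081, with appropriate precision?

6.6 × 10^2

0.9524 × (8.6 × 10^3) × 0.081 = 663.44184
Multiplication/division keeps the fewest significant figures: 0.9524 → 4 s.f., 8.6 × 10^3 → 2 s.f., 0.081 → 2 s.f.; limit is 2.
Rounded to 2 significant figures: 6.6 × 10^2.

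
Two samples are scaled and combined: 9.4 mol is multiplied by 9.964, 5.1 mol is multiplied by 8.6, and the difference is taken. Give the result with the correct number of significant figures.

5.0 × 10^1 mol

9.4 × 9.964 = 93.6616 → 94 mol (2 s.f., last digit at the 10^0 place).
5.1 × 8.6 = 43.86 → 44 mol (2 s.f., last digit at the 10^0 place).
Difference: 49.8016 mol; keep the coarser place, 10^0.
Result: 5.0 × 10^1 mol.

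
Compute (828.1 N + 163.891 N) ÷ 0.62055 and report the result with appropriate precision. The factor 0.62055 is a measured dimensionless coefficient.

828.1 N + 163.891 N = 991.991 N; the sum is limited to 1 decimal place (4 s.f.).
Carrying full precision, 991.991 ÷ 0.62055 = 1598.56739989… N; 0.62055 has 5 s.f., so the result keeps min(4, 5) = 4 s.f.
Rounded to 4 significant figures: 1599 N.

1599 N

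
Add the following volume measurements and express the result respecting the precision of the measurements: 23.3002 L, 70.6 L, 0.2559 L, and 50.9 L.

23.3002 L + 70.6 L + 0.2559 L + 50.9 L = 145.0561 L.
Addition/subtraction keeps the fewest decimal places: 23.3002 → 4 decimal places, 70.6 → 1 decimal place, 0.2559 → 4 decimal places, 50.9 → 1 decimal place; limit is 1.
Rounded to 1 decimal place: 145.1 L.

145.1 L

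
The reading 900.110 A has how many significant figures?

6

900.110: trailing zeros after a decimal point are significant; zeros between nonzero digits are significant.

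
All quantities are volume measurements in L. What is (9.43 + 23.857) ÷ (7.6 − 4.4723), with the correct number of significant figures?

11

9.43 + 23.857 = 33.287, limited to 2 d.p. → 4 s.f.; 7.6 − 4.4723 = 3.1277, limited to 1 d.p. → 2 s.f.
Carrying full precision, 33.287 ÷ 3.1277 = 10.6426447549…; keep min(4, 2) = 2 s.f.
Rounded to 2 significant figures: 11.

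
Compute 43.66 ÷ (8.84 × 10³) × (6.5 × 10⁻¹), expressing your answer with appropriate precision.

0.0032

43.66 ÷ (8.84 × 10³) × (6.5 × 10⁻¹) = 0.00321029411765…
Multiplication/division keeps the fewest significant figures: 43.66 → 4 s.f., 8.84 × 10³ → 3 s.f., 6.5 × 10⁻¹ → 2 s.f.; limit is 2.
Rounded to 2 significant figures: 0.0032.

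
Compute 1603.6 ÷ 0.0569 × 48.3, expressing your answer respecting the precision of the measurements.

1603.6 ÷ 0.0569 × 48.3 = 1361228.11951…
Multiplication/division keeps the fewest significant figures: 1603.6 → 5 s.f., 0.0569 → 3 s.f., 48.3 → 3 s.f.; limit is 3.
Rounded to 3 significant figures: 1.36 × 10⁶.

1.36 × 10⁶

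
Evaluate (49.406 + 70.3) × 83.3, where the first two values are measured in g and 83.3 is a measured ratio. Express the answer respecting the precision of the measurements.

9.97 × 10^3 g

49.406 g + 70.3 g = 119.706 g; the sum is limited to 1 decimal place (4 s.f.).
Carrying full precision, 119.706 × 83.3 = 9971.5098 g; 83.3 has 3 s.f., so the result keeps min(4, 3) = 3 s.f.
Rounded to 3 significant figures: 9.97 × 10^3 g.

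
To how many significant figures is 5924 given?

5924: every digit is nonzero and significant.

4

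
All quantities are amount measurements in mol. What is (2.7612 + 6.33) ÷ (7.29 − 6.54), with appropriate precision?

2.7612 + 6.33 = 9.0912, limited to 2 d.p. → 3 s.f.; 7.29 − 6.54 = 0.75, limited to 2 d.p. → 2 s.f.
Carrying full precision, 9.0912 ÷ 0.75 = 12.1216; keep min(3, 2) = 2 s.f.
Rounded to 2 significant figures: 12.

12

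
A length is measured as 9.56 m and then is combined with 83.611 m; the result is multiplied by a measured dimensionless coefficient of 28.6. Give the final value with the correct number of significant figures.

9.56 m + 83.611 m = 93.171 m; the sum is limited to 2 decimal places (4 s.f.).
Carrying full precision, 93.171 × 28.6 = 2664.6906 m; 28.6 has 3 s.f., so the result keeps min(4, 3) = 3 s.f.
Rounded to 3 significant figures: 2.66 × 10^3 m.

2.66 × 10^3 m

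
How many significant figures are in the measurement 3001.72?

6

3001.72: zeros between nonzero digits are significant.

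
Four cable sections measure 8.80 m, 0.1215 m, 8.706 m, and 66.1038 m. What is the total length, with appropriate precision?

83.73 m

8.80 m + 0.1215 m + 8.706 m + 66.1038 m = 83.7313 m.
Addition/subtraction keeps the fewest decimal places: 8.80 → 2 decimal places, 0.1215 → 4 decimal places, 8.706 → 3 decimal places, 66.1038 → 4 decimal places; limit is 2.
Rounded to 2 decimal places: 83.73 m.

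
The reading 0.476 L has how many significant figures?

3

0.476: leading zeros are not significant.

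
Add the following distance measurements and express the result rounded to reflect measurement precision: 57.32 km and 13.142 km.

70.46 km

57.32 km + 13.142 km = 70.462 km.
Addition/subtraction keeps the fewest decimal places: 57.32 → 2 decimal places, 13.142 → 3 decimal places; limit is 2.
Rounded to 2 decimal places: 70.46 km.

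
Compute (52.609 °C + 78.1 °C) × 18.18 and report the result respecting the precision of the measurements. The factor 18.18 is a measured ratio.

2376 °C

52.609 °C + 78.1 °C = 130.709 °C; the sum is limited to 1 decimal place (4 s.f.).
Carrying full precision, 130.709 × 18.18 = 2376.28962 °C; 18.18 has 4 s.f., so the result keeps min(4, 4) = 4 s.f.
Rounded to 4 significant figures: 2376 °C.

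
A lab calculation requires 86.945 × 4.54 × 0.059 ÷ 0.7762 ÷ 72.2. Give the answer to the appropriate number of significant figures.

86.945 × 4.54 × 0.059 ÷ 0.7762 ÷ 72.2 = 0.415567561906…
Multiplication/division keeps the fewest significant figures: 86.945 → 5 s.f., 4.54 → 3 s.f., 0.059 → 2 s.f., 0.7762 → 4 s.f., 72.2 → 3 s.f.; limit is 2.
Rounded to 2 significant figures: 0.42.

0.42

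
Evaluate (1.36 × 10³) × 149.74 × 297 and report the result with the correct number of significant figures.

6.05 × 10⁷

(1.36 × 10³) × 149.74 × 297 = 60482980.8
Multiplication/division keeps the fewest significant figures: 1.36 × 10³ → 3 s.f., 149.74 → 5 s.f., 297 → 3 s.f.; limit is 3.
Rounded to 3 significant figures: 6.05 × 10⁷.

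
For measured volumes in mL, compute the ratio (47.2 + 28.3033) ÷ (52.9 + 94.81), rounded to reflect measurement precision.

47.2 + 28.3033 = 75.5033, limited to 1 d.p. → 3 s.f.; 52.9 + 94.81 = 147.71, limited to 1 d.p. → 4 s.f.
Carrying full precision, 75.5033 ÷ 147.71 = 0.511159027825…; keep min(3, 4) = 3 s.f.
Rounded to 3 significant figures: 0.511.

0.511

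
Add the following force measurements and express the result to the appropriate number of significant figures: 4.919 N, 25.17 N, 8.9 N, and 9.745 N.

48.7 N

4.919 N + 25.17 N + 8.9 N + 9.745 N = 48.734 N.
Addition/subtraction keeps the fewest decimal places: 4.919 → 3 decimal places, 25.17 → 2 decimal places, 8.9 → 1 decimal place, 9.745 → 3 decimal places; limit is 1.
Rounded to 1 decimal place: 48.7 N.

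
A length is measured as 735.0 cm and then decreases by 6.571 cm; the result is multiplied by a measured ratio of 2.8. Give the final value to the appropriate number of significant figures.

735.0 cm − 6.571 cm = 728.429 cm; the difference is limited to 1 decimal place (4 s.f.).
Carrying full precision, 728.429 × 2.8 = 2039.6012 cm; 2.8 has 2 s.f., so the result keeps min(4, 2) = 2 s.f.
Rounded to 2 significant figures: 2.0 × 10³ cm.

2.0 × 10³ cm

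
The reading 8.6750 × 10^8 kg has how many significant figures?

5

8.6750 × 10^8: in scientific notation every digit of the coefficient is significant.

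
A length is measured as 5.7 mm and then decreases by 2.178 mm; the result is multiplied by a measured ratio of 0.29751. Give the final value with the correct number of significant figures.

1.0 mm

5.7 mm − 2.178 mm = 3.522 mm; the difference is limited to 1 decimal place (2 s.f.).
Carrying full precision, 3.522 × 0.29751 = 1.04783022 mm; 0.29751 has 5 s.f., so the result keeps min(2, 5) = 2 s.f.
Rounded to 2 significant figures: 1.0 mm.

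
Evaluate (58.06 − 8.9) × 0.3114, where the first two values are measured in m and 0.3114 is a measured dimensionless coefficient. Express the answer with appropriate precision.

58.06 m − 8.9 m = 49.16 m; the difference is limited to 1 decimal place (3 s.f.).
Carrying full precision, 49.16 × 0.3114 = 15.308424 m; 0.3114 has 4 s.f., so the result keeps min(3, 4) = 3 s.f.
Rounded to 3 significant figures: 15.3 m.

15.3 m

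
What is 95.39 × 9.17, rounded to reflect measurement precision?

875

95.39 × 9.17 = 874.7263
Multiplication/division keeps the fewest significant figures: 95.39 → 4 s.f., 9.17 → 3 s.f.; limit is 3.
Rounded to 3 significant figures: 875.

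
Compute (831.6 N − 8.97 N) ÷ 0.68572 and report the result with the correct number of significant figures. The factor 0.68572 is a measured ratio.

831.6 N − 8.97 N = 822.63 N; the difference is limited to 1 decimal place (4 s.f.).
Carrying full precision, 822.63 ÷ 0.68572 = 1199.65875284… N; 0.68572 has 5 s.f., so the result keeps min(4, 5) = 4 s.f.
Rounded to 4 significant figures: 1.200 × 10^3 N.

1.200 × 10^3 N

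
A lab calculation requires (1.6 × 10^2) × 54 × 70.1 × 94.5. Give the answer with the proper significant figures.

(1.6 × 10^2) × 54 × 70.1 × 94.5 = 57235248
Multiplication/division keeps the fewest significant figures: 1.6 × 10^2 → 2 s.f., 54 → 2 s.f., 70.1 → 3 s.f., 94.5 → 3 s.f.; limit is 2.
Rounded to 2 significant figures: 5.7 × 10^7.

5.7 × 10^7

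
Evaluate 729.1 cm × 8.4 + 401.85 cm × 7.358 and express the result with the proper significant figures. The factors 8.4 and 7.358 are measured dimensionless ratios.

729.1 × 8.4 = 6124.44 → 6.1 × 10^3 cm (2 s.f., last digit at the 10^2 place).
401.85 × 7.358 = 2956.8123 → 2957 cm (4 s.f., last digit at the 10^0 place).
Sum: 9081.2523 cm; keep the coarser place, 10^2.
Result: 9.1 × 10^3 cm.

9.1 × 10^3 cm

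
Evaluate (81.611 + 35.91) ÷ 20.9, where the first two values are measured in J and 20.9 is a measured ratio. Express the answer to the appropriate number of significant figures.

5.62 J

81.611 J + 35.91 J = 117.521 J; the sum is limited to 2 decimal places (5 s.f.).
Carrying full precision, 117.521 ÷ 20.9 = 5.62301435407… J; 20.9 has 3 s.f., so the result keeps min(5, 3) = 3 s.f.
Rounded to 3 significant figures: 5.62 J.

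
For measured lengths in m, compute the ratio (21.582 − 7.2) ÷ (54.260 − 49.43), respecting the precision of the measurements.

21.582 − 7.2 = 14.382, limited to 1 d.p. → 3 s.f.; 54.260 − 49.43 = 4.830, limited to 2 d.p. → 3 s.f.
Carrying full precision, 14.382 ÷ 4.830 = 2.97763975155…; keep min(3, 3) = 3 s.f.
Rounded to 3 significant figures: 2.98.

2.98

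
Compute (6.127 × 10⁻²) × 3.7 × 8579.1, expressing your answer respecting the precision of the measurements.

1.9 × 10³

(6.127 × 10⁻²) × 3.7 × 8579.1 = 1944.8733909
Multiplication/division keeps the fewest significant figures: 6.127 × 10⁻² → 4 s.f., 3.7 → 2 s.f., 8579.1 → 5 s.f.; limit is 2.
Rounded to 2 significant figures: 1.9 × 10³.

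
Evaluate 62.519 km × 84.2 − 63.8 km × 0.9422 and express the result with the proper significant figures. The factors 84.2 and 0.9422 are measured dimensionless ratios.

5.20 × 10³ km

62.519 × 84.2 = 5264.0998 → 5.26 × 10³ km (3 s.f., last digit at the 10^1 place).
63.8 × 0.9422 = 60.11236 → 60.1 km (3 s.f., last digit at the 10^-1 place).
Difference: 5203.98744 km; keep the coarser place, 10^1.
Result: 5.20 × 10³ km.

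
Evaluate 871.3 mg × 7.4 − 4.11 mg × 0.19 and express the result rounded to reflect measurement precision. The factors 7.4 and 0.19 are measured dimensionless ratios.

6.4 × 10^3 mg

871.3 × 7.4 = 6447.62 → 6.4 × 10^3 mg (2 s.f., last digit at the 10^2 place).
4.11 × 0.19 = 0.7809 → 0.78 mg (2 s.f., last digit at the 10^-2 place).
Difference: 6446.8391 mg; keep the coarser place, 10^2.
Result: 6.4 × 10^3 mg.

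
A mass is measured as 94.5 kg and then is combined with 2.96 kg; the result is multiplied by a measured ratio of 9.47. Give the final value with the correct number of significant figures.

923 kg

94.5 kg + 2.96 kg = 97.46 kg; the sum is limited to 1 decimal place (3 s.f.).
Carrying full precision, 97.46 × 9.47 = 922.9462 kg; 9.47 has 3 s.f., so the result keeps min(3, 3) = 3 s.f.
Rounded to 3 significant figures: 923 kg.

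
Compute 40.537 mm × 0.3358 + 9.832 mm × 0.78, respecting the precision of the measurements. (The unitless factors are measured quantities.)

40.537 × 0.3358 = 13.6123246 → 13.61 mm (4 s.f., last digit at the 10^-2 place).
9.832 × 0.78 = 7.66896 → 7.7 mm (2 s.f., last digit at the 10^-1 place).
Sum: 21.2812846 mm; keep the coarser place, 10^-1.
Result: 21.3 mm.

21.3 mm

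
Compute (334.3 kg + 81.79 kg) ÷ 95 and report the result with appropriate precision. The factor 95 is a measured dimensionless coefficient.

334.3 kg + 81.79 kg = 416.09 kg; the sum is limited to 1 decimal place (4 s.f.).
Carrying full precision, 416.09 ÷ 95 = 4.37989473684… kg; 95 has 2 s.f., so the result keeps min(4, 2) = 2 s.f.
Rounded to 2 significant figures: 4.4 kg.

4.4 kg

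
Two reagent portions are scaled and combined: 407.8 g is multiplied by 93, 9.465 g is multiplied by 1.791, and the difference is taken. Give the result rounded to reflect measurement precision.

3.8 × 10^4 g

407.8 × 93 = 37925.4 → 3.8 × 10^4 g (2 s.f., last digit at the 10^3 place).
9.465 × 1.791 = 16.951815 → 16.95 g (4 s.f., last digit at the 10^-2 place).
Difference: 37908.448185 g; keep the coarser place, 10^3.
Result: 3.8 × 10^4 g.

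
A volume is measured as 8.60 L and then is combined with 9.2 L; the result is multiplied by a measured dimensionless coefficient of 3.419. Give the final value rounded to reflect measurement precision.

60.9 L

8.60 L + 9.2 L = 17.80 L; the sum is limited to 1 decimal place (3 s.f.).
Carrying full precision, 17.80 × 3.419 = 60.8582 L; 3.419 has 4 s.f., so the result keeps min(3, 4) = 3 s.f.
Rounded to 3 significant figures: 60.9 L.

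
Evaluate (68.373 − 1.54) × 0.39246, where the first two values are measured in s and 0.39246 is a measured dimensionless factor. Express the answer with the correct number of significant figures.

26.23 s

68.373 s − 1.54 s = 66.833 s; the difference is limited to 2 decimal places (4 s.f.).
Carrying full precision, 66.833 × 0.39246 = 26.22927918 s; 0.39246 has 5 s.f., so the result keeps min(4, 5) = 4 s.f.
Rounded to 4 significant figures: 26.23 s.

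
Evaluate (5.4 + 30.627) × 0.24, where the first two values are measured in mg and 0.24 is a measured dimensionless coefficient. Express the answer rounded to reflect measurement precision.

5.4 mg + 30.627 mg = 36.027 mg; the sum is limited to 1 decimal place (3 s.f.).
Carrying full precision, 36.027 × 0.24 = 8.64648 mg; 0.24 has 2 s.f., so the result keeps min(3, 2) = 2 s.f.
Rounded to 2 significant figures: 8.6 mg.

8.6 mg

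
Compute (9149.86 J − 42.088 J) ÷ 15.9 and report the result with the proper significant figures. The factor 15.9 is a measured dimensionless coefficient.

9149.86 J − 42.088 J = 9107.772 J; the difference is limited to 2 decimal places (6 s.f.).
Carrying full precision, 9107.772 ÷ 15.9 = 572.815849057… J; 15.9 has 3 s.f., so the result keeps min(6, 3) = 3 s.f.
Rounded to 3 significant figures: 573 J.

573 J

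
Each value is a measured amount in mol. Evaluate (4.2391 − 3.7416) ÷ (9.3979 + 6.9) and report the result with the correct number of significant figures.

4.2391 − 3.7416 = 0.4975, limited to 4 d.p. → 4 s.f.; 9.3979 + 6.9 = 16.2979, limited to 1 d.p. → 3 s.f.
Carrying full precision, 0.4975 ÷ 16.2979 = 0.0305254051135…; keep min(4, 3) = 3 s.f.
Rounded to 3 significant figures: 0.0305.

0.0305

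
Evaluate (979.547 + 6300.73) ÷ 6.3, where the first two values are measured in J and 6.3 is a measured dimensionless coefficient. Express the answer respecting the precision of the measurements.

1.2 × 10^3 J

979.547 J + 6300.73 J = 7280.277 J; the sum is limited to 2 decimal places (6 s.f.).
Carrying full precision, 7280.277 ÷ 6.3 = 1155.59952381… J; 6.3 has 2 s.f., so the result keeps min(6, 2) = 2 s.f.
Rounded to 2 significant figures: 1.2 × 10^3 J.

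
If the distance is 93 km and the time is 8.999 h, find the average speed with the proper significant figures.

average speed = 93 km ÷ 8.999 h = 10.3344816091… km/h.
93 has 2 significant figures; 8.999 has 4.
Division/multiplication keeps the fewest: 2 significant figures.
Rounded: 1.0 × 10^1 km/h.

1.0 × 10^1 km/h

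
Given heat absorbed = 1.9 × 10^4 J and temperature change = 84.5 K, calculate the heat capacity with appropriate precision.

heat capacity = 1.9 × 10^4 J ÷ 84.5 K = 224.852071006… J/K.
1.9 × 10^4 has 2 significant figures; 84.5 has 3.
Division/multiplication keeps the fewest: 2 significant figures.
Rounded: 2.2 × 10^2 J/K.

2.2 × 10^2 J/K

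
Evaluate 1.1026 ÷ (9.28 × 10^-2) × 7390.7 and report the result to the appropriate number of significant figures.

1.1026 ÷ (9.28 × 10^-2) × 7390.7 = 87812.3471983…
Multiplication/division keeps the fewest significant figures: 1.1026 → 5 s.f., 9.28 × 10^-2 → 3 s.f., 7390.7 → 5 s.f.; limit is 3.
Rounded to 3 significant figures: 8.78 × 10^4.

8.78 × 10^4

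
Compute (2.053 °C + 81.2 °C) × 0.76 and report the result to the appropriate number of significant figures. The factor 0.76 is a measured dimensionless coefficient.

63 °C

2.053 °C + 81.2 °C = 83.253 °C; the sum is limited to 1 decimal place (3 s.f.).
Carrying full precision, 83.253 × 0.76 = 63.27228 °C; 0.76 has 2 s.f., so the result keeps min(3, 2) = 2 s.f.
Rounded to 2 significant figures: 63 °C.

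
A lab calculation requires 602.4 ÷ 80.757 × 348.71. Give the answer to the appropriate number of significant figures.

602.4 ÷ 80.757 × 348.71 = 2601.1727033…
Multiplication/division keeps the fewest significant figures: 602.4 → 4 s.f., 80.757 → 5 s.f., 348.71 → 5 s.f.; limit is 4.
Rounded to 4 significant figures: 2601.

2601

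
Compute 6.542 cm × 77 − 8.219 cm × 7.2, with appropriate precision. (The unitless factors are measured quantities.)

4.4 × 10^2 cm

6.542 × 77 = 503.734 → 5.0 × 10^2 cm (2 s.f., last digit at the 10^1 place).
8.219 × 7.2 = 59.1768 → 59 cm (2 s.f., last digit at the 10^0 place).
Difference: 444.5572 cm; keep the coarser place, 10^1.
Result: 4.4 × 10^2 cm.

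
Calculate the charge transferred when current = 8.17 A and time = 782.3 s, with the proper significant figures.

charge transferred = 8.17 A × 782.3 s = 6391.391 C.
8.17 has 3 significant figures; 782.3 has 4.
Division/multiplication keeps the fewest: 3 significant figures.
Rounded: 6.39 × 10³ C.

6.39 × 10³ C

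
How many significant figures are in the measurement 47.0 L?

47.0: trailing zeros after a decimal point are significant.

3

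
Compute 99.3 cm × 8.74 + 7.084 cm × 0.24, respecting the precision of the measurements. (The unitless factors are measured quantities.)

870. cm

99.3 × 8.74 = 867.882 → 868 cm (3 s.f., last digit at the 10^0 place).
7.084 × 0.24 = 1.70016 → 1.7 cm (2 s.f., last digit at the 10^-1 place).
Sum: 869.58216 cm; keep the coarser place, 10^0.
Result: 870. cm.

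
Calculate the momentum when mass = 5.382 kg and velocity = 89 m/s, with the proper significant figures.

momentum = 5.382 kg × 89 m/s = 478.998 kg·m/s.
5.382 has 4 significant figures; 89 has 2.
Division/multiplication keeps the fewest: 2 significant figures.
Rounded: 4.8 × 10^2 kg·m/s.

4.8 × 10^2 kg·m/s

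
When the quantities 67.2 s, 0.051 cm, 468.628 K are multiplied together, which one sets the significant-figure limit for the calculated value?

67.2 s → 3 s.f.; 0.051 cm → 2 s.f.; 468.628 K → 6 s.f.
The fewest is 2 significant figures, from 0.051 cm.

0.051 cm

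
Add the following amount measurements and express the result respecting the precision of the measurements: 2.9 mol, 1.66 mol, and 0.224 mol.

4.8 mol

2.9 mol + 1.66 mol + 0.224 mol = 4.784 mol.
Addition/subtraction keeps the fewest decimal places: 2.9 → 1 decimal place, 1.66 → 2 decimal places, 0.224 → 3 decimal places; limit is 1.
Rounded to 1 decimal place: 4.8 mol.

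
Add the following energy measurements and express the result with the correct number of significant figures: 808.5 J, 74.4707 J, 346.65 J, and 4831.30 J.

6060.9 J

808.5 J + 74.4707 J + 346.65 J + 4831.30 J = 6060.9207 J.
Addition/subtraction keeps the fewest decimal places: 808.5 → 1 decimal place, 74.4707 → 4 decimal places, 346.65 → 2 decimal places, 4831.30 → 2 decimal places; limit is 1.
Rounded to 1 decimal place: 6060.9 J.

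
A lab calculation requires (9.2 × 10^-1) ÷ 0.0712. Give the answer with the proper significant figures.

(9.2 × 10^-1) ÷ 0.0712 = 12.9213483146…
Multiplication/division keeps the fewest significant figures: 9.2 × 10^-1 → 2 s.f., 0.0712 → 3 s.f.; limit is 2.
Rounded to 2 significant figures: 13.

13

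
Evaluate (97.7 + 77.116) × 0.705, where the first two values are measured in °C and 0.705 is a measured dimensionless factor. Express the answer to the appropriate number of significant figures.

97.7 °C + 77.116 °C = 174.816 °C; the sum is limited to 1 decimal place (4 s.f.).
Carrying full precision, 174.816 × 0.705 = 123.24528 °C; 0.705 has 3 s.f., so the result keeps min(4, 3) = 3 s.f.
Rounded to 3 significant figures: 123 °C.

123 °C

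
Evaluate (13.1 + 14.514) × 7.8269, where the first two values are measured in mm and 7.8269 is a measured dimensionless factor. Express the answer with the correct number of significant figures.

13.1 mm + 14.514 mm = 27.614 mm; the sum is limited to 1 decimal place (3 s.f.).
Carrying full precision, 27.614 × 7.8269 = 216.1320166 mm; 7.8269 has 5 s.f., so the result keeps min(3, 5) = 3 s.f.
Rounded to 3 significant figures: 216 mm.

216 mm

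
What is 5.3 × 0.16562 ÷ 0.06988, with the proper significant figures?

13

5.3 × 0.16562 ÷ 0.06988 = 12.5613337149…
Multiplication/division keeps the fewest significant figures: 5.3 → 2 s.f., 0.16562 → 5 s.f., 0.06988 → 4 s.f.; limit is 2.
Rounded to 2 significant figures: 13.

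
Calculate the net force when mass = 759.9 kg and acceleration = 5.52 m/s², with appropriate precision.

net force = 759.9 kg × 5.52 m/s² = 4194.648 N.
759.9 has 4 significant figures; 5.52 has 3.
Division/multiplication keeps the fewest: 3 significant figures.
Rounded: 4.19 × 10³ N.

4.19 × 10³ N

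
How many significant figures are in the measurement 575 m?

575: every digit is nonzero and significant.

3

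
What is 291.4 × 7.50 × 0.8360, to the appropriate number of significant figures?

291.4 × 7.50 × 0.8360 = 1827.078
Multiplication/division keeps the fewest significant figures: 291.4 → 4 s.f., 7.50 → 3 s.f., 0.8360 → 4 s.f.; limit is 3.
Rounded to 3 significant figures: 1.83 × 10³.

1.83 × 10³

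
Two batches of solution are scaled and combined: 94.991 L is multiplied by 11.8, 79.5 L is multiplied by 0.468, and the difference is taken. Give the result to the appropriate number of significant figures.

94.991 × 11.8 = 1120.8938 → 1.12 × 10³ L (3 s.f., last digit at the 10^1 place).
79.5 × 0.468 = 37.206 → 37.2 L (3 s.f., last digit at the 10^-1 place).
Difference: 1083.6878 L; keep the coarser place, 10^1.
Result: 1.08 × 10³ L.

1.08 × 10³ L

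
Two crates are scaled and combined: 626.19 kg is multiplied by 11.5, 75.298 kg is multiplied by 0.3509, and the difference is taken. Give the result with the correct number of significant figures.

626.19 × 11.5 = 7201.185 → 7.20 × 10³ kg (3 s.f., last digit at the 10^1 place).
75.298 × 0.3509 = 26.4220682 → 26.42 kg (4 s.f., last digit at the 10^-2 place).
Difference: 7174.7629318 kg; keep the coarser place, 10^1.
Result: 7.17 × 10³ kg.

7.17 × 10³ kg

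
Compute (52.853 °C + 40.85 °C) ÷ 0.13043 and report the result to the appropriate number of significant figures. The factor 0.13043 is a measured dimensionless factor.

718.4 °C

52.853 °C + 40.85 °C = 93.703 °C; the sum is limited to 2 decimal places (4 s.f.).
Carrying full precision, 93.703 ÷ 0.13043 = 718.416008587… °C; 0.13043 has 5 s.f., so the result keeps min(4, 5) = 4 s.f.
Rounded to 4 significant figures: 718.4 °C.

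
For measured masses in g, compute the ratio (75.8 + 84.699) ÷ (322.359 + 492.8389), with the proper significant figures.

75.8 + 84.699 = 160.499, limited to 1 d.p. → 4 s.f.; 322.359 + 492.8389 = 815.1979, limited to 3 d.p. → 6 s.f.
Carrying full precision, 160.499 ÷ 815.1979 = 0.196883480686…; keep min(4, 6) = 4 s.f.
Rounded to 4 significant figures: 0.1969.

0.1969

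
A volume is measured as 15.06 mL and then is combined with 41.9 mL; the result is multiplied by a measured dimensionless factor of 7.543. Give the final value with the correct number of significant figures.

4.30 × 10^2 mL

15.06 mL + 41.9 mL = 56.96 mL; the sum is limited to 1 decimal place (3 s.f.).
Carrying full precision, 56.96 × 7.543 = 429.64928 mL; 7.543 has 4 s.f., so the result keeps min(3, 4) = 3 s.f.
Rounded to 3 significant figures: 4.30 × 10^2 mL.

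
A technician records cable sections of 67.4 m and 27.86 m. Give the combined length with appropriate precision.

67.4 m + 27.86 m = 95.26 m.
Addition/subtraction keeps the fewest decimal places: 67.4 → 1 decimal place, 27.86 → 2 decimal places; limit is 1.
Rounded to 1 decimal place: 95.3 m.

95.3 m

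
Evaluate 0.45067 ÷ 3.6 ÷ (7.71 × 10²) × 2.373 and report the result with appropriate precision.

3.9 × 10⁻⁴

0.45067 ÷ 3.6 ÷ (7.71 × 10²) × 2.373 = 0.000385300443147…
Multiplication/division keeps the fewest significant figures: 0.45067 → 5 s.f., 3.6 → 2 s.f., 7.71 × 10² → 3 s.f., 2.373 → 4 s.f.; limit is 2.
Rounded to 2 significant figures: 3.9 × 10⁻⁴.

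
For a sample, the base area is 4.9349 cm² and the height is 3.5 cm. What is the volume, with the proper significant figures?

17 cm³

volume = 4.9349 cm² × 3.5 cm = 17.27215 cm³.
4.9349 has 5 significant figures; 3.5 has 2.
Division/multiplication keeps the fewest: 2 significant figures.
Rounded: 17 cm³.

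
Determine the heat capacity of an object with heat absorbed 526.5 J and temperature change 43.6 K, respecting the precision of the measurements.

heat capacity = 526.5 J ÷ 43.6 K = 12.0756880734… J/K.
526.5 has 4 significant figures; 43.6 has 3.
Division/multiplication keeps the fewest: 3 significant figures.
Rounded: 12.1 J/K.

12.1 J/K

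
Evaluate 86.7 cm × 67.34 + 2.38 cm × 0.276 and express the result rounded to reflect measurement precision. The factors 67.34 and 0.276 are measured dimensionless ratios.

86.7 × 67.34 = 5838.378 → 5.84 × 10³ cm (3 s.f., last digit at the 10^1 place).
2.38 × 0.276 = 0.65688 → 0.657 cm (3 s.f., last digit at the 10^-3 place).
Sum: 5839.03488 cm; keep the coarser place, 10^1.
Result: 5.84 × 10³ cm.

5.84 × 10³ cm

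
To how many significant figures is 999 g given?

999: every digit is nonzero and significant.

3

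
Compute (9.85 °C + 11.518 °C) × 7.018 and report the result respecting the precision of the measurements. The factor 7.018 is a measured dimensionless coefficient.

9.85 °C + 11.518 °C = 21.368 °C; the sum is limited to 2 decimal places (4 s.f.).
Carrying full precision, 21.368 × 7.018 = 149.960624 °C; 7.018 has 4 s.f., so the result keeps min(4, 4) = 4 s.f.
Rounded to 4 significant figures: 150.0 °C.

150.0 °C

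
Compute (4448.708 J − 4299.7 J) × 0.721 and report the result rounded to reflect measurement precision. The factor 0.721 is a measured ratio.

4448.708 J − 4299.7 J = 149.008 J; the difference is limited to 1 decimal place (4 s.f.).
Carrying full precision, 149.008 × 0.721 = 107.434768 J; 0.721 has 3 s.f., so the result keeps min(4, 3) = 3 s.f.
Rounded to 3 significant figures: 107 J.

107 J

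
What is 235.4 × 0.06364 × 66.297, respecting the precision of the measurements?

993.2

235.4 × 0.06364 × 66.297 = 993.185810232
Multiplication/division keeps the fewest significant figures: 235.4 → 4 s.f., 0.06364 → 4 s.f., 66.297 → 5 s.f.; limit is 4.
Rounded to 4 significant figures: 993.2.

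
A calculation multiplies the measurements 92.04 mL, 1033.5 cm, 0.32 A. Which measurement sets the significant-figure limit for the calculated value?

0.32 A

92.04 mL → 4 s.f.; 1033.5 cm → 5 s.f.; 0.32 A → 2 s.f.
The fewest is 2 significant figures, from 0.32 A.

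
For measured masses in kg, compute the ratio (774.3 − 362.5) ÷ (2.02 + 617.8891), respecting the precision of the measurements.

774.3 − 362.5 = 411.8, limited to 1 d.p. → 4 s.f.; 2.02 + 617.8891 = 619.9091, limited to 2 d.p. → 5 s.f.
Carrying full precision, 411.8 ÷ 619.9091 = 0.664290942011…; keep min(4, 5) = 4 s.f.
Rounded to 4 significant figures: 0.6643.

0.6643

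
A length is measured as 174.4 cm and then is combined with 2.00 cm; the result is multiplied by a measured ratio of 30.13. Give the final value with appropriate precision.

5315 cm

174.4 cm + 2.00 cm = 176.40 cm; the sum is limited to 1 decimal place (4 s.f.).
Carrying full precision, 176.40 × 30.13 = 5314.932 cm; 30.13 has 4 s.f., so the result keeps min(4, 4) = 4 s.f.
Rounded to 4 significant figures: 5315 cm.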